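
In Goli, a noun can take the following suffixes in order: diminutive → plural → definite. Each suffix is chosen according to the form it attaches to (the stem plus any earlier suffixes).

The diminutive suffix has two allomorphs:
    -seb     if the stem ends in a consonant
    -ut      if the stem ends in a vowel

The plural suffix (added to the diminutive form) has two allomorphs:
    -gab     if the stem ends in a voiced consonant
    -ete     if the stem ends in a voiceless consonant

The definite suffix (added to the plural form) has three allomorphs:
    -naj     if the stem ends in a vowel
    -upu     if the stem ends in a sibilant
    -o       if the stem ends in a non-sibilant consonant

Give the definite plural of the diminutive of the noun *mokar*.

*mokar* — final sound /r/ (a consonant) → -seb → *mokarseb*.
The final consonant of the diminutive form *mokarseb* is /b/, which is voiced, so the plural suffix is -gab, giving *mokarsebgab*.
Since the final sound of the plural form *mokarsebgab* is /b/ (a non-sibilant consonant), it takes -o, giving *mokarsebgabo*.

mokarsebgabo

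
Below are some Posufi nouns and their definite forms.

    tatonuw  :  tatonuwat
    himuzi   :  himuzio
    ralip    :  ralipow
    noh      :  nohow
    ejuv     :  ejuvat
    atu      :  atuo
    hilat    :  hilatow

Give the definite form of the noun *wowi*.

The pattern is voicing of the final sound: -ow when the stem ends in a voiceless consonant (*ralip*, *noh*, *hilat*); -at when the stem ends in a voiced consonant (*tatonuw*, *ejuv*); -o when the stem ends in a vowel (*himuzi*, *atu*).
The final sound of *wowi* is /i/, which is a vowel, so the suffix is -o, giving *wowio*.

wowio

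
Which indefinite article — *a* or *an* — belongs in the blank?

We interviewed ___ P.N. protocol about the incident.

The indefinite article is chosen by the initial *sound* of the following word, not its spelling.
The initialism *P.N.* is read letter by letter; the first letter, P, is pronounced /piː/, which begins with a consonant sound.
So the article is *a*: We interviewed a P.N. protocol about the incident.

a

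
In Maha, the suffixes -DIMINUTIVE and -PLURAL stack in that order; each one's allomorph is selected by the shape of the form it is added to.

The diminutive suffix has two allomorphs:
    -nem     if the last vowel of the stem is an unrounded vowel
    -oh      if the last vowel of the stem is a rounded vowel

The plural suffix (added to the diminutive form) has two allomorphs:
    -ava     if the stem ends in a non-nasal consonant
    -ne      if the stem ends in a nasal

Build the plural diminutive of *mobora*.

*mobora*: last vowel = /a/, an unrounded vowel → -nem → *moboranem*.
The diminutive form *moboranem* — final consonant /m/ (a nasal) → -ne → *moboranemne*.

moboranemne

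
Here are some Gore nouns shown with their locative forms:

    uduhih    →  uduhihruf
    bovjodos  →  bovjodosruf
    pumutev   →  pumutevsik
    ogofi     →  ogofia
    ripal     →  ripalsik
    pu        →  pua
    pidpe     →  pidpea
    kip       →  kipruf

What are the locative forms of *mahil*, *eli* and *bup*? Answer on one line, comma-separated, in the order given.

mahilsik, elia, bupruf

The alternation tracks the final sound of the stem — -ruf when the stem ends in a voiceless consonant (*uduhih*, *bovjodos*, *kip*); -sik when the stem ends in a voiced consonant (*pumutev*, *ripal*); -a when the stem ends in a vowel (*ogofi*, *pu*, *pidpe*).
*mahil* — final sound /l/ (a voiced consonant) → -sik → *mahilsik*.
The final sound of *eli* is /i/, which is a vowel, so the suffix is -a, giving *elia*.
*bup* — final sound /p/ (a voiceless consonant) → -ruf → *bupruf*.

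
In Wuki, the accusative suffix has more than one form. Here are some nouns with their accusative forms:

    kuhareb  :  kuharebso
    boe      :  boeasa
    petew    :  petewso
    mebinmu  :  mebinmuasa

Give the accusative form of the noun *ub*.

ubso

The alternation tracks the final sound of the stem — -so when the stem ends in a consonant (*kuhareb*, *petew*); -asa when the stem ends in a vowel (*boe*, *mebinmu*).
*ub* — final sound /b/ (a consonant) → -so → *ubso*.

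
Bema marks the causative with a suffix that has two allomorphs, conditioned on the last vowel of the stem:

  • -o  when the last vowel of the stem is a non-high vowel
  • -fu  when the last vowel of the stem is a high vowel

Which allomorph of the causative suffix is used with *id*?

The last vowel of *id* is /i/, which is a high vowel, so the suffix is -fu.

-fu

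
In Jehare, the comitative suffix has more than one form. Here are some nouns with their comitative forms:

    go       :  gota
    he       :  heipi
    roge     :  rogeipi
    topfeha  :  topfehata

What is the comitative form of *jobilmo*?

jobilmota

The suffix is conditioned by the last vowel: -ipi when the last vowel of the stem is a front vowel (*he*, *roge*); -ta when the last vowel of the stem is a back vowel (*go*, *topfeha*).
*jobilmo* — last vowel /o/ (a back vowel) → -ta → *jobilmota*.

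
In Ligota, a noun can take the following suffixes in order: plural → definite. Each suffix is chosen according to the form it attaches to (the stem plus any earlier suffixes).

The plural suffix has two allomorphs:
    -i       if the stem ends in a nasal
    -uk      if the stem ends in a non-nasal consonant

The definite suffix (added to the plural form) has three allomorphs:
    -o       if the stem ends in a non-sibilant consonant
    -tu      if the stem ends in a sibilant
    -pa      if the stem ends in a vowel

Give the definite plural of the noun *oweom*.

oweomipa

Since the final consonant of *oweom* is /m/ (a nasal), it takes -i, giving *oweomi*.
Since the final sound of the plural form *oweomi* is /i/ (a vowel), it takes -pa, giving *oweomipa*.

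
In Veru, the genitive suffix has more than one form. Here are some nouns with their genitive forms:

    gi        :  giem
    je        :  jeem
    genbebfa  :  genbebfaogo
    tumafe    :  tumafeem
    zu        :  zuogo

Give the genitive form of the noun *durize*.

The pattern is front/back vowel harmony: -em when the last vowel of the stem is a front vowel (*gi*, *je*, *tumafe*); -ogo when the last vowel of the stem is a back vowel (*genbebfa*, *zu*).
*durize*: last vowel = /e/, a front vowel → -em → *durizeem*.

durizeem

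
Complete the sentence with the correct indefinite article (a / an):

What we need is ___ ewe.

a

The indefinite article is chosen by the initial *sound* of the following word, not its spelling.
*ewe* begins with the sound /juː/ (pronounced /juː/) — a consonant sound.
So the article is *a*: What we need is a ewe.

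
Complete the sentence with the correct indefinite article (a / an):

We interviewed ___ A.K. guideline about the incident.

an

The indefinite article is chosen by the initial *sound* of the following word, not its spelling.
The initialism *A.K.* is read letter by letter; the first letter, A, is pronounced /eɪ/, which begins with a vowel sound.
So the article is *an*: We interviewed an A.K. guideline about the incident.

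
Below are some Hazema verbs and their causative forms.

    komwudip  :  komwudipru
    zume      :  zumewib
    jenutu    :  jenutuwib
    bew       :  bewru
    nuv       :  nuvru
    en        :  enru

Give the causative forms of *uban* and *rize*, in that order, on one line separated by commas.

The suffix is conditioned by the final sound: -ru when the stem ends in a consonant (*komwudip*, *bew*, *nuv*, *en*); -wib when the stem ends in a vowel (*zume*, *jenutu*).
The final sound of *uban* is /n/, which is a consonant, so the suffix is -ru, giving *ubanru*.
*rize* — final sound /e/ (a vowel) → -wib → *rizewib*.

ubanru, rizewib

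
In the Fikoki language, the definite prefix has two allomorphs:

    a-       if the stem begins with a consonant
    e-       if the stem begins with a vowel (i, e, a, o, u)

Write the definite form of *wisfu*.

awisfu

The first sound of *wisfu* is /w/, which is a consonant, so the prefix is a-, giving *awisfu*.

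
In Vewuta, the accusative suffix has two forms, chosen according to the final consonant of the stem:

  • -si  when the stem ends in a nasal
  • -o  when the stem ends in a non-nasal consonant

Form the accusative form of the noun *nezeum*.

nezeumsi

*nezeum* — final consonant /m/ (a nasal) → -si → *nezeumsi*.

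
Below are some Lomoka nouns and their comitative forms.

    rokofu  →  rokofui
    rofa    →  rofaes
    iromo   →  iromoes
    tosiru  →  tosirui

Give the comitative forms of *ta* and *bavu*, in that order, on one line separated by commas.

The alternation tracks the last vowel of the stem — -i when the last vowel of the stem is a high vowel (*rokofu*, *tosiru*); -es when the last vowel of the stem is a non-high vowel (*rofa*, *iromo*).
The last vowel of *ta* is /a/, which is a non-high vowel, so the suffix is -es, giving *taes*.
Since the last vowel of *bavu* is /u/ (a high vowel), it takes -i, giving *bavui*.

taes, bavui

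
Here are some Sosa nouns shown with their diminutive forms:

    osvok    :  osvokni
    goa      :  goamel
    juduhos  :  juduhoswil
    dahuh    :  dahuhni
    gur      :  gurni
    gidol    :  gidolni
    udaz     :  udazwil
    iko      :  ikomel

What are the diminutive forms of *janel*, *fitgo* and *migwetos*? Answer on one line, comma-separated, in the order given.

The pattern is sibilance of the final sound: -wil when the stem ends in a sibilant (*juduhos*, *udaz*); -ni when the stem ends in a non-sibilant consonant (*osvok*, *dahuh*, *gur*, *gidol*); -mel when the stem ends in a vowel (*goa*, *iko*).
Since the final sound of *janel* is /l/ (a non-sibilant consonant), it takes -ni, giving *janelni*.
The final sound of *fitgo* is /o/, which is a vowel, so the suffix is -mel, giving *fitgomel*.
The final sound of *migwetos* is /s/, which is a sibilant, so the suffix is -wil, giving *migwetoswil*.

janelni, fitgomel, migwetoswil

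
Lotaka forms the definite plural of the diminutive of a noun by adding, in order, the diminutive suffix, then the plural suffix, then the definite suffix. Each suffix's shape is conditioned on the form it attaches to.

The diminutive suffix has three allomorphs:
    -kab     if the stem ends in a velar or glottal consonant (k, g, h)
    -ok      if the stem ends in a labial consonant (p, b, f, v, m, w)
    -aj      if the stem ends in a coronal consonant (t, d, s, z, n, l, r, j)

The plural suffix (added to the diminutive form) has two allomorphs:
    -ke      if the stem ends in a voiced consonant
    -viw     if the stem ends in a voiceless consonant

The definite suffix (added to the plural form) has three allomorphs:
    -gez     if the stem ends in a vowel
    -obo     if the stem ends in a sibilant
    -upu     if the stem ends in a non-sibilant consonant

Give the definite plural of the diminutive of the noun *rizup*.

rizupokviwupu

Since the final consonant of *rizup* is /p/ (labial), it takes -ok, giving *rizupok*.
Since the final consonant of the diminutive form *rizupok* is /k/ (voiceless), it takes -viw, giving *rizupokviw*.
Since the final sound of the plural form *rizupokviw* is /w/ (a non-sibilant consonant), it takes -upu, giving *rizupokviwupu*.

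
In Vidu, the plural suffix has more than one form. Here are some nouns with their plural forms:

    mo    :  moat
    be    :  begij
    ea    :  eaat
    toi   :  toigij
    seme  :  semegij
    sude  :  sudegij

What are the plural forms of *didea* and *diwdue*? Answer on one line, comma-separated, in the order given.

dideaat, diwduegij

Looking at the last vowel of each stem: -gij when the last vowel of the stem is a front vowel (*be*, *toi*, *seme*, *sude*); -at when the last vowel of the stem is a back vowel (*mo*, *ea*).
The last vowel of *didea* is /a/, which is a back vowel, so the suffix is -at, giving *dideaat*.
*diwdue* — last vowel /e/ (a front vowel) → -gij → *diwduegij*.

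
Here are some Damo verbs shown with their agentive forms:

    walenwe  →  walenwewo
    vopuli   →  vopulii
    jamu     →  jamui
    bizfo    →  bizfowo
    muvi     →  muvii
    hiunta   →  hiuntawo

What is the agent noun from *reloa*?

reloawo

The suffix is conditioned by the last vowel: -i when the last vowel of the stem is a high vowel (*vopuli*, *jamu*, *muvi*); -wo when the last vowel of the stem is a non-high vowel (*walenwe*, *bizfo*, *hiunta*).
*reloa*: last vowel = /a/, a non-high vowel → -wo → *reloawo*.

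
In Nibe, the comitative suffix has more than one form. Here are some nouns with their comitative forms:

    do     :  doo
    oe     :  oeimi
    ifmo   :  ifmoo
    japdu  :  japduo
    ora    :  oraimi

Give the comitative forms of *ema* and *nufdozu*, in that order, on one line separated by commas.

emaimi, nufdozuo

The alternation tracks the last vowel of the stem — -o when the last vowel of the stem is a rounded vowel (*do*, *ifmo*, *japdu*); -imi when the last vowel of the stem is an unrounded vowel (*oe*, *ora*).
Since the last vowel of *ema* is /a/ (an unrounded vowel), it takes -imi, giving *emaimi*.
*nufdozu* — last vowel /u/ (a rounded vowel) → -o → *nufdozuo*.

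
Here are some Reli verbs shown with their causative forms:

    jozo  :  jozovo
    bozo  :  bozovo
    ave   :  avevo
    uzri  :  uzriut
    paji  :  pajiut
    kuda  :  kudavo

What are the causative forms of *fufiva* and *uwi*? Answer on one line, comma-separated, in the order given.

The alternation tracks the last vowel of the stem — -ut when the last vowel of the stem is a high vowel (*uzri*, *paji*); -vo when the last vowel of the stem is a non-high vowel (*jozo*, *bozo*, *ave*, *kuda*).
*fufiva*: last vowel = /a/, a non-high vowel → -vo → *fufivavo*.
*uwi*: last vowel = /i/, a high vowel → -ut → *uwiut*.

fufivavo, uwiut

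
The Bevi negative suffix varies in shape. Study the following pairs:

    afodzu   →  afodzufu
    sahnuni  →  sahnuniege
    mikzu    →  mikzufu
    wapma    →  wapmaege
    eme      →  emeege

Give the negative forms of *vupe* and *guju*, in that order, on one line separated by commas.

vupeege, gujufu

The alternation tracks the last vowel of the stem — -fu when the last vowel of the stem is a rounded vowel (*afodzu*, *mikzu*); -ege when the last vowel of the stem is an unrounded vowel (*sahnuni*, *wapma*, *eme*).
*vupe*: last vowel = /e/, an unrounded vowel → -ege → *vupeege*.
*guju* — last vowel /u/ (a rounded vowel) → -fu → *gujufu*.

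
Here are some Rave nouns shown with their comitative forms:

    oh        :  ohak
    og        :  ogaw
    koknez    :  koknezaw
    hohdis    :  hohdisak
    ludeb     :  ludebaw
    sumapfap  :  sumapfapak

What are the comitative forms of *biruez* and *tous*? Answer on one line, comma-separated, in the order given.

The alternation tracks the final consonant of the stem — -ak when the stem ends in a voiceless consonant (*oh*, *hohdis*, *sumapfap*); -aw when the stem ends in a voiced consonant (*og*, *koknez*, *ludeb*).
*biruez*: final consonant = /z/, voiced → -aw → *biruezaw*.
The final consonant of *tous* is /s/, which is voiceless, so the suffix is -ak, giving *tousak*.

biruezaw, tousak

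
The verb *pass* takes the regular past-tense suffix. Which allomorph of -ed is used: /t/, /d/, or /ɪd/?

/t/

The stem *pass* ends in a voiceless consonant other than /t/.
The -ed suffix is realized as /ɪd/ after /t, d/; as /t/ after other voiceless consonants; and as /d/ after other voiced sounds.
So -ed on *pass* is pronounced /t/.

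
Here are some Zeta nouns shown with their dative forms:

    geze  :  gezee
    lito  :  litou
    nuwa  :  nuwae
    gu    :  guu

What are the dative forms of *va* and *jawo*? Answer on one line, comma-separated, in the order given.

The alternation tracks the last vowel of the stem — -u when the last vowel of the stem is a rounded vowel (*lito*, *gu*); -e when the last vowel of the stem is an unrounded vowel (*geze*, *nuwa*).
*va* — last vowel /a/ (an unrounded vowel) → -e → *vae*.
*jawo* — last vowel /o/ (a rounded vowel) → -u → *jawou*.

vae, jawou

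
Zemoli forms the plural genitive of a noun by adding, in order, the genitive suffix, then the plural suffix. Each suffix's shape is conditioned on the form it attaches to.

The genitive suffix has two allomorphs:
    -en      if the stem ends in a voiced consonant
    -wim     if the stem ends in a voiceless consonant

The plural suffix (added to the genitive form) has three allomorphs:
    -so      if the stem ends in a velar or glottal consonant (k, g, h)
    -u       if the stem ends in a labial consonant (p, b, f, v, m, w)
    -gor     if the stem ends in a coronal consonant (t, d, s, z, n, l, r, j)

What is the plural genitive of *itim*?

itimengor

*itim*: final consonant = /m/, voiced → -en → *itimen*.
The genitive form *itimen*: final consonant = /n/, coronal → -gor → *itimengor*.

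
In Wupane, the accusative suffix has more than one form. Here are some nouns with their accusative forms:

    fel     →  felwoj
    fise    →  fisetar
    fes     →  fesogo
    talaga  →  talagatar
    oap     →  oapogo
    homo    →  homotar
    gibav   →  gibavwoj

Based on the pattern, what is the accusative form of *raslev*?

Looking at the final sound of each stem: -ogo when the stem ends in a voiceless consonant (*fes*, *oap*); -woj when the stem ends in a voiced consonant (*fel*, *gibav*); -tar when the stem ends in a vowel (*fise*, *talaga*, *homo*).
Since the final sound of *raslev* is /v/ (a voiced consonant), it takes -woj, giving *raslevwoj*.

raslevwoj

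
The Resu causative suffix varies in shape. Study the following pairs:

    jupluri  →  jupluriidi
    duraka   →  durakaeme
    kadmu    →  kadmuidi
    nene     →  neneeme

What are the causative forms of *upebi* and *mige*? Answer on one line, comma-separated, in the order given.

The suffix is conditioned by the last vowel: -idi when the last vowel of the stem is a high vowel (*jupluri*, *kadmu*); -eme when the last vowel of the stem is a non-high vowel (*duraka*, *nene*).
Since the last vowel of *upebi* is /i/ (a high vowel), it takes -idi, giving *upebiidi*.
Since the last vowel of *mige* is /e/ (a non-high vowel), it takes -eme, giving *migeeme*.

upebiidi, migeeme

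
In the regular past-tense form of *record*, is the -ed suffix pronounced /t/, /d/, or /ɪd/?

The stem *record* ends in /t/ or /d/.
The -ed suffix is realized as /ɪd/ after /t, d/; as /t/ after other voiceless consonants; and as /d/ after other voiced sounds.
So -ed on *record* is pronounced /ɪd/.

/ɪd/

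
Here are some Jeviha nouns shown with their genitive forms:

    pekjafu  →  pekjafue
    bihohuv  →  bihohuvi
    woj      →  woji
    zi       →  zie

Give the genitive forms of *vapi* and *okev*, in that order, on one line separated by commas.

vapie, okevi

Looking at the final sound of each stem: -i when the stem ends in a consonant (*bihohuv*, *woj*); -e when the stem ends in a vowel (*pekjafu*, *zi*).
Since the final sound of *vapi* is /i/ (a vowel), it takes -e, giving *vapie*.
*okev*: final sound = /v/, a consonant → -i → *okevi*.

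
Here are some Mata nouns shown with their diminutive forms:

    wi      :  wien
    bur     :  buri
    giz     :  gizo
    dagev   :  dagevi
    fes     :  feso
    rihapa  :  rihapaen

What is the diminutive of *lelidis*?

Looking at the final sound of each stem: -o when the stem ends in a sibilant (*giz*, *fes*); -i when the stem ends in a non-sibilant consonant (*bur*, *dagev*); -en when the stem ends in a vowel (*wi*, *rihapa*).
Since the final sound of *lelidis* is /s/ (a sibilant), it takes -o, giving *lelidiso*.

lelidiso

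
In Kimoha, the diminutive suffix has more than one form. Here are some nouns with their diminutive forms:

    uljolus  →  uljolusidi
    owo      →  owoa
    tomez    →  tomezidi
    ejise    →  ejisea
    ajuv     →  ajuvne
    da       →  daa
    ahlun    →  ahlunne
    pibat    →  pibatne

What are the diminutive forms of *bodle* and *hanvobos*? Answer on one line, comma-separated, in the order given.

Looking at the final sound of each stem: -idi when the stem ends in a sibilant (*uljolus*, *tomez*); -ne when the stem ends in a non-sibilant consonant (*ajuv*, *ahlun*, *pibat*); -a when the stem ends in a vowel (*owo*, *ejise*, *da*).
Since the final sound of *bodle* is /e/ (a vowel), it takes -a, giving *bodlea*.
The final sound of *hanvobos* is /s/, which is a sibilant, so the suffix is -idi, giving *hanvobosidi*.

bodlea, hanvobosidi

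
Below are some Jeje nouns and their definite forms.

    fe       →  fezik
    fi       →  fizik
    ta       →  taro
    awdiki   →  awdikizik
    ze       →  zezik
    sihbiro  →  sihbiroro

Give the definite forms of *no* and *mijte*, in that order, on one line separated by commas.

noro, mijtezik

The suffix is conditioned by the last vowel: -zik when the last vowel of the stem is a front vowel (*fe*, *fi*, *awdiki*, *ze*); -ro when the last vowel of the stem is a back vowel (*ta*, *sihbiro*).
*no*: last vowel = /o/, a back vowel → -ro → *noro*.
*mijte* — last vowel /e/ (a front vowel) → -zik → *mijtezik*.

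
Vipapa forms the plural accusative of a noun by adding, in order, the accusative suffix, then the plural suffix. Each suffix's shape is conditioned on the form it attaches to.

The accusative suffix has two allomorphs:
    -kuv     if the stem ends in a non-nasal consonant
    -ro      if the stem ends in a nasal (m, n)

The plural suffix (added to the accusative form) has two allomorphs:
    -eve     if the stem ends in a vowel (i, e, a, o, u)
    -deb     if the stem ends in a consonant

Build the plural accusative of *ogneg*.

ognegkuvdeb

*ogneg* — final consonant /g/ (non-nasal) → -kuv → *ognegkuv*.
The accusative form *ognegkuv*: final sound = /v/, a consonant → -deb → *ognegkuvdeb*.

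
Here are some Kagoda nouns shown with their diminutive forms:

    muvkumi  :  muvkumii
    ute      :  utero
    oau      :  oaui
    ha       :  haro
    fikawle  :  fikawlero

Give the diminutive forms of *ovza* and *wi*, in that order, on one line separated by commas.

The alternation tracks the last vowel of the stem — -i when the last vowel of the stem is a high vowel (*muvkumi*, *oau*); -ro when the last vowel of the stem is a non-high vowel (*ute*, *ha*, *fikawle*).
*ovza*: last vowel = /a/, a non-high vowel → -ro → *ovzaro*.
The last vowel of *wi* is /i/, which is a high vowel, so the suffix is -i, giving *wii*.

ovzaro, wii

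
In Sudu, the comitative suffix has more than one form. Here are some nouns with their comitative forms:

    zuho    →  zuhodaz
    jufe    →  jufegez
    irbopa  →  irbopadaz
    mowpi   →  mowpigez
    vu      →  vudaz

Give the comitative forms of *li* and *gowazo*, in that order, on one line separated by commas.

Looking at the last vowel of each stem: -gez when the last vowel of the stem is a front vowel (*jufe*, *mowpi*); -daz when the last vowel of the stem is a back vowel (*zuho*, *irbopa*, *vu*).
*li*: last vowel = /i/, a front vowel → -gez → *ligez*.
Since the last vowel of *gowazo* is /o/ (a back vowel), it takes -daz, giving *gowazodaz*.

ligez, gowazodaz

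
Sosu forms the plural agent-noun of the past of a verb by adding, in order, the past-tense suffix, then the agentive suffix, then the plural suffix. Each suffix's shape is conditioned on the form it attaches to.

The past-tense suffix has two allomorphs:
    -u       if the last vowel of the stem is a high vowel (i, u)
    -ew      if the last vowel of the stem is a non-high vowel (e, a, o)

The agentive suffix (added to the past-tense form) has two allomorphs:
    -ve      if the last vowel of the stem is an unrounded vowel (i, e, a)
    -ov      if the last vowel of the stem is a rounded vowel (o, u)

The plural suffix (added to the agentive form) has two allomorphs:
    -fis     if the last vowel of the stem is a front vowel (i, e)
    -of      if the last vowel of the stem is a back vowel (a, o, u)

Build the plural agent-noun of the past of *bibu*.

The last vowel of *bibu* is /u/, which is a high vowel, so the past-tense suffix is -u, giving *bibuu*.
The past-tense form *bibuu* — last vowel /u/ (a rounded vowel) → -ov → *bibuuov*.
Since the last vowel of the agentive form *bibuuov* is /o/ (a back vowel), it takes -of, giving *bibuuovof*.

bibuuovof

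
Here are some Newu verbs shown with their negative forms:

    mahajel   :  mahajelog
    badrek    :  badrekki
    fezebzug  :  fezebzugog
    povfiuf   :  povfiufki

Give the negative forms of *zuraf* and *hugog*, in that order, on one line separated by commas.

The suffix is conditioned by the final consonant: -ki when the stem ends in a voiceless consonant (*badrek*, *povfiuf*); -og when the stem ends in a voiced consonant (*mahajel*, *fezebzug*).
*zuraf*: final consonant = /f/, voiceless → -ki → *zurafki*.
*hugog*: final consonant = /g/, voiced → -og → *hugogog*.

zurafki, hugogog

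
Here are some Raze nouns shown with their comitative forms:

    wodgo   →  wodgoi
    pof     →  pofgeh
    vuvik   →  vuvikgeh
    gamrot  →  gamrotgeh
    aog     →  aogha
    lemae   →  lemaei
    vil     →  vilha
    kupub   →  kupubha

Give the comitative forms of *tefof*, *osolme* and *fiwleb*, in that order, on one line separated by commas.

The suffix is conditioned by the final sound: -geh when the stem ends in a voiceless consonant (*pof*, *vuvik*, *gamrot*); -ha when the stem ends in a voiced consonant (*aog*, *vil*, *kupub*); -i when the stem ends in a vowel (*wodgo*, *lemae*).
*tefof*: final sound = /f/, a voiceless consonant → -geh → *tefofgeh*.
*osolme*: final sound = /e/, a vowel → -i → *osolmei*.
*fiwleb*: final sound = /b/, a voiced consonant → -ha → *fiwlebha*.

tefofgeh, osolmei, fiwlebha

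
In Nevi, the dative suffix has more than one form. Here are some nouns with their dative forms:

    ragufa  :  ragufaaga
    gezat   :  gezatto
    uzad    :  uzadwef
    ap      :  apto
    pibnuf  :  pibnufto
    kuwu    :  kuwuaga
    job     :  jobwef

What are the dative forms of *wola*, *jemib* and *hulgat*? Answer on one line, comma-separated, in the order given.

The alternation tracks the final sound of the stem — -to when the stem ends in a voiceless consonant (*gezat*, *ap*, *pibnuf*); -wef when the stem ends in a voiced consonant (*uzad*, *job*); -aga when the stem ends in a vowel (*ragufa*, *kuwu*).
*wola* — final sound /a/ (a vowel) → -aga → *wolaaga*.
Since the final sound of *jemib* is /b/ (a voiced consonant), it takes -wef, giving *jemibwef*.
*hulgat* — final sound /t/ (a voiceless consonant) → -to → *hulgatto*.

wolaaga, jemibwef, hulgatto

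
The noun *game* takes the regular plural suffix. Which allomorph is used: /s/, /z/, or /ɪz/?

/z/

The stem *game* ends in a voiced non-sibilant sound.
The plural suffix surfaces as /ɪz/ after sibilants, /s/ after other voiceless consonants, and /z/ after other voiced sounds.
So the plural -s on *game* is pronounced /z/.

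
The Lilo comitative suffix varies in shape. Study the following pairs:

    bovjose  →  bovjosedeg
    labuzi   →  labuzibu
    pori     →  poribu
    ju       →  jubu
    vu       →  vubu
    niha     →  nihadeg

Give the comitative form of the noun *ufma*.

ufmadeg

The pattern is height harmony: -bu when the last vowel of the stem is a high vowel (*labuzi*, *pori*, *ju*, *vu*); -deg when the last vowel of the stem is a non-high vowel (*bovjose*, *niha*).
Since the last vowel of *ufma* is /a/ (a non-high vowel), it takes -deg, giving *ufmadeg*.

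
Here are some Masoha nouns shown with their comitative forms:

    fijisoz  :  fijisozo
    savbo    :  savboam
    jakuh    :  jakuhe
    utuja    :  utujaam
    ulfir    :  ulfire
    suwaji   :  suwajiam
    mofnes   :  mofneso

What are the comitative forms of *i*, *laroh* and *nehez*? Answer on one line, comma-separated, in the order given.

Looking at the final sound of each stem: -o when the stem ends in a sibilant (*fijisoz*, *mofnes*); -e when the stem ends in a non-sibilant consonant (*jakuh*, *ulfir*); -am when the stem ends in a vowel (*savbo*, *utuja*, *suwaji*).
The final sound of *i* is /i/, which is a vowel, so the suffix is -am, giving *iam*.
Since the final sound of *laroh* is /h/ (a non-sibilant consonant), it takes -e, giving *larohe*.
The final sound of *nehez* is /z/, which is a sibilant, so the suffix is -o, giving *nehezo*.

iam, larohe, nehezo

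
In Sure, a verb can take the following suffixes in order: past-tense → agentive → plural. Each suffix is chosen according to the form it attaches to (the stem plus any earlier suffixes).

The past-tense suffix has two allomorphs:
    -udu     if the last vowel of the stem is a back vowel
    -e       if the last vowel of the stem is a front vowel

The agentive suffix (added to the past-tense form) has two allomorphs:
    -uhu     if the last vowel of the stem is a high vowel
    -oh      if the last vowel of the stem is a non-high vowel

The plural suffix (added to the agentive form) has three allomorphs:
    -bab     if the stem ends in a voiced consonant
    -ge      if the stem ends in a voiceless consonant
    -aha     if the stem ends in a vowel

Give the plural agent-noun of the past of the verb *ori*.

*ori* — last vowel /i/ (a front vowel) → -e → *orie*.
The last vowel of the past-tense form *orie* is /e/, which is a non-high vowel, so the agentive suffix is -oh, giving *orieoh*.
The agentive form *orieoh* — final sound /h/ (a voiceless consonant) → -ge → *orieohge*.

orieohge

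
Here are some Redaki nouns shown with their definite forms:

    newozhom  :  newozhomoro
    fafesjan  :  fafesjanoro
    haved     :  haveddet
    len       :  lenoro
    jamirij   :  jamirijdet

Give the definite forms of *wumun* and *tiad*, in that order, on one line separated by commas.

Looking at the final consonant of each stem: -oro when the stem ends in a nasal (*newozhom*, *fafesjan*, *len*); -det when the stem ends in a non-nasal consonant (*haved*, *jamirij*).
The final consonant of *wumun* is /n/, which is a nasal, so the suffix is -oro, giving *wumunoro*.
Since the final consonant of *tiad* is /d/ (non-nasal), it takes -det, giving *tiaddet*.

wumunoro, tiaddet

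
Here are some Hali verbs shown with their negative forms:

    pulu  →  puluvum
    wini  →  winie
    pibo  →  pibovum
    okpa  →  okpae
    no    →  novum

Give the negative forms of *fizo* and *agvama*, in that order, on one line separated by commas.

fizovum, agvamae

The suffix is conditioned by the last vowel: -vum when the last vowel of the stem is a rounded vowel (*pulu*, *pibo*, *no*); -e when the last vowel of the stem is an unrounded vowel (*wini*, *okpa*).
The last vowel of *fizo* is /o/, which is a rounded vowel, so the suffix is -vum, giving *fizovum*.
*agvama*: last vowel = /a/, an unrounded vowel → -e → *agvamae*.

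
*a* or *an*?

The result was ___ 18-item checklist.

The indefinite article is chosen by the initial *sound* of the following word, not its spelling.
The number *18* is spoken "eighteen", beginning with /ˌeɪˈtiːn/ — a vowel sound.
So the article is *an*: The result was an 18-item checklist.

an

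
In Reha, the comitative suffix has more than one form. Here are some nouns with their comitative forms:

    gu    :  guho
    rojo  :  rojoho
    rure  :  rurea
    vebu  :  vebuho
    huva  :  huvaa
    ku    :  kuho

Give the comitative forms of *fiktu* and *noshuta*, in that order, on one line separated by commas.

The pattern is rounding harmony: -ho when the last vowel of the stem is a rounded vowel (*gu*, *rojo*, *vebu*, *ku*); -a when the last vowel of the stem is an unrounded vowel (*rure*, *huva*).
Since the last vowel of *fiktu* is /u/ (a rounded vowel), it takes -ho, giving *fiktuho*.
The last vowel of *noshuta* is /a/, which is an unrounded vowel, so the suffix is -a, giving *noshutaa*.

fiktuho, noshutaa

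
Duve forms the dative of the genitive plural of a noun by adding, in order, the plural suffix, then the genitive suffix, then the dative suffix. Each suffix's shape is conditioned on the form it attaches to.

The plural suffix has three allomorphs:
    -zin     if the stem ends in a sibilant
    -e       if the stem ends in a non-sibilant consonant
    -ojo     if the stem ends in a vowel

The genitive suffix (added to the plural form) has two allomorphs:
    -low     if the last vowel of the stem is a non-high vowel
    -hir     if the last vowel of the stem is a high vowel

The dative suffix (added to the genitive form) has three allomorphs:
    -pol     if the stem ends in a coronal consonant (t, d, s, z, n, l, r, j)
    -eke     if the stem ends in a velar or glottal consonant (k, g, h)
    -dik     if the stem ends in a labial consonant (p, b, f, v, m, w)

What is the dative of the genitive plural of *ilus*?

The final sound of *ilus* is /s/, which is a sibilant, so the plural suffix is -zin, giving *iluszin*.
The plural form *iluszin*: last vowel = /i/, a high vowel → -hir → *iluszinhir*.
The genitive form *iluszinhir* — final consonant /r/ (coronal) → -pol → *iluszinhirpol*.

iluszinhirpol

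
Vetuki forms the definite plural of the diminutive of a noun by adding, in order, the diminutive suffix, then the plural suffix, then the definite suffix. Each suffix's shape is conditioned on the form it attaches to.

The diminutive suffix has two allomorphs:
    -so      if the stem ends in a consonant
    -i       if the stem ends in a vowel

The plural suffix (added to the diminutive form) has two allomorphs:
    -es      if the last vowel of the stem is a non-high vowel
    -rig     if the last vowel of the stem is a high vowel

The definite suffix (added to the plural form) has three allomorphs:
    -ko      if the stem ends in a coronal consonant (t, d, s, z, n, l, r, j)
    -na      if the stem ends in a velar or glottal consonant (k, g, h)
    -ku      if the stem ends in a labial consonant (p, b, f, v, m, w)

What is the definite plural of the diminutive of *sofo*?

sofoirigna

Since the final sound of *sofo* is /o/ (a vowel), it takes -i, giving *sofoi*.
Since the last vowel of the diminutive form *sofoi* is /i/ (a high vowel), it takes -rig, giving *sofoirig*.
The final consonant of the plural form *sofoirig* is /g/, which is velar/glottal, so the definite suffix is -na, giving *sofoirigna*.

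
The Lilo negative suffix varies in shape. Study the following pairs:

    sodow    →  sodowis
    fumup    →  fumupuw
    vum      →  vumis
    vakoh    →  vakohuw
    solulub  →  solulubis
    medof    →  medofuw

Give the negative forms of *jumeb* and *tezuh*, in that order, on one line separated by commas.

jumebis, tezuhuw

The pattern is voicing of the final consonant: -uw when the stem ends in a voiceless consonant (*fumup*, *vakoh*, *medof*); -is when the stem ends in a voiced consonant (*sodow*, *vum*, *solulub*).
Since the final consonant of *jumeb* is /b/ (voiced), it takes -is, giving *jumebis*.
Since the final consonant of *tezuh* is /h/ (voiceless), it takes -uw, giving *tezuhuw*.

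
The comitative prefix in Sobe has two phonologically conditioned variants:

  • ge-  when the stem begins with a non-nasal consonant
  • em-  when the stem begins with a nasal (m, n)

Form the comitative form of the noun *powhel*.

gepowhel

*powhel* — first consonant /p/ (non-nasal) → ge- → *gepowhel*.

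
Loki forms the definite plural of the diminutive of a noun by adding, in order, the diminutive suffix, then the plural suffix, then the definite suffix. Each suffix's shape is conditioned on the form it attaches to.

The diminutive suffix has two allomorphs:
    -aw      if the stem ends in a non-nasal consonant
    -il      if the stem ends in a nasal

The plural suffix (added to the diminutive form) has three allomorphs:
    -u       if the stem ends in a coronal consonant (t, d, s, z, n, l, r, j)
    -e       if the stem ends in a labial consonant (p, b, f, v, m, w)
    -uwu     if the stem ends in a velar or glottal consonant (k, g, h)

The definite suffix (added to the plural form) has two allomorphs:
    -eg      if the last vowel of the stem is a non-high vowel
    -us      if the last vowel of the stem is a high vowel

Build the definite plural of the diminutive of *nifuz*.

nifuzaweeg

Since the final consonant of *nifuz* is /z/ (non-nasal), it takes -aw, giving *nifuzaw*.
Since the final consonant of the diminutive form *nifuzaw* is /w/ (labial), it takes -e, giving *nifuzawe*.
The plural form *nifuzawe* — last vowel /e/ (a non-high vowel) → -eg → *nifuzaweeg*.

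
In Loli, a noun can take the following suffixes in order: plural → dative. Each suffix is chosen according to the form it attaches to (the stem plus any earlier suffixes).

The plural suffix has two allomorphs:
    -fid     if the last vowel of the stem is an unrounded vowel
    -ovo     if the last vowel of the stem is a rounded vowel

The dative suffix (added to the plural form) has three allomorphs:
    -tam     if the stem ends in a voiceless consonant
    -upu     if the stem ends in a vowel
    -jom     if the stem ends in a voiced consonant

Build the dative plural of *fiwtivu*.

fiwtivuovoupu

Since the last vowel of *fiwtivu* is /u/ (a rounded vowel), it takes -ovo, giving *fiwtivuovo*.
The final sound of the plural form *fiwtivuovo* is /o/, which is a vowel, so the dative suffix is -upu, giving *fiwtivuovoupu*.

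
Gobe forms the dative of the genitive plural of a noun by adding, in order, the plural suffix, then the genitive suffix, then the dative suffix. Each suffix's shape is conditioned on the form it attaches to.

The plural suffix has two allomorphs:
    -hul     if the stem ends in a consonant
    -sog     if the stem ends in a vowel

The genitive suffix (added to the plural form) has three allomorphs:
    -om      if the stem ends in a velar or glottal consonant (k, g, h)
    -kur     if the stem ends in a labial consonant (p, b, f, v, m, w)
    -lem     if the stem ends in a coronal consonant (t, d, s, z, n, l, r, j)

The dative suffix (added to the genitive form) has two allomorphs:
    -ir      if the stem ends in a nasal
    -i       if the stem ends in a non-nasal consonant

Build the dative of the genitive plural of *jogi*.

jogisogomir

Since the final sound of *jogi* is /i/ (a vowel), it takes -sog, giving *jogisog*.
Since the final consonant of the plural form *jogisog* is /g/ (velar/glottal), it takes -om, giving *jogisogom*.
The final consonant of the genitive form *jogisogom* is /m/, which is a nasal, so the dative suffix is -ir, giving *jogisogomir*.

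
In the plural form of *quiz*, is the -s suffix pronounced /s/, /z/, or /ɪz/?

The stem *quiz* ends in a sibilant (/s, z, ʃ, ʒ, tʃ, dʒ/).
The plural suffix surfaces as /ɪz/ after sibilants, /s/ after other voiceless consonants, and /z/ after other voiced sounds.
So the plural -s on *quiz* is pronounced /ɪz/.

/ɪz/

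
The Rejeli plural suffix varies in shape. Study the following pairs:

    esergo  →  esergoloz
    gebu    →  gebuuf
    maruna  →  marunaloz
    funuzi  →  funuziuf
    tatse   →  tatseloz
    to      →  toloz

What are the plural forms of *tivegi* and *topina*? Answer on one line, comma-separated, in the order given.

tivegiuf, topinaloz

The alternation tracks the last vowel of the stem — -uf when the last vowel of the stem is a high vowel (*gebu*, *funuzi*); -loz when the last vowel of the stem is a non-high vowel (*esergo*, *maruna*, *tatse*, *to*).
Since the last vowel of *tivegi* is /i/ (a high vowel), it takes -uf, giving *tivegiuf*.
The last vowel of *topina* is /a/, which is a non-high vowel, so the suffix is -loz, giving *topinaloz*.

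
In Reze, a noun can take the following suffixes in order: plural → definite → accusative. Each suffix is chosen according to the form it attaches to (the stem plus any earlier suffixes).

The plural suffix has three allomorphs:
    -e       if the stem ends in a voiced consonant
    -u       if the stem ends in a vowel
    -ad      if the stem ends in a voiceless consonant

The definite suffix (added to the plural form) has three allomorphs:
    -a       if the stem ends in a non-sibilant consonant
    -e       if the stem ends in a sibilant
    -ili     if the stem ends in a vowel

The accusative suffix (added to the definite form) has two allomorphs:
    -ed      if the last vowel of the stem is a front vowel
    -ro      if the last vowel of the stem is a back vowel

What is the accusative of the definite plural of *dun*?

Since the final sound of *dun* is /n/ (a voiced consonant), it takes -e, giving *dune*.
Since the final sound of the plural form *dune* is /e/ (a vowel), it takes -ili, giving *duneili*.
The last vowel of the definite form *duneili* is /i/, which is a front vowel, so the accusative suffix is -ed, giving *duneilied*.

duneilied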